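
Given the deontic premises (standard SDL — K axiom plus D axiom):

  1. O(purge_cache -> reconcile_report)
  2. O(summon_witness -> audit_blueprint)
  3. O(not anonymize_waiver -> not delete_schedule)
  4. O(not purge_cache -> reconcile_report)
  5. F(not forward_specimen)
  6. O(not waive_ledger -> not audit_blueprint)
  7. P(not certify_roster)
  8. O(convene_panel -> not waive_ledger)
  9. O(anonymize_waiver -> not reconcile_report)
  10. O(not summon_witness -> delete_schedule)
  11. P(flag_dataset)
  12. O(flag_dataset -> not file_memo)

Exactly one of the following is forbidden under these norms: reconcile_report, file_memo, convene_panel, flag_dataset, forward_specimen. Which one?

convene_panel

Premises 4 and 1 are O(not purge_cache -> reconcile_report) and O(purge_cache -> reconcile_report); every ideal world satisfies not purge_cache or purge_cache, so in either case reconcile_report holds — hence O(reconcile_report).
The contrapositive of premise 9 (O(anonymize_waiver -> not reconcile_report)) is O(reconcile_report -> not anonymize_waiver), and O(reconcile_report) is already established, so O(not anonymize_waiver).
With premise 3, O(not anonymize_waiver -> not delete_schedule), the K-axiom yields O(not delete_schedule).
Premise 10, O(not summon_witness -> delete_schedule), contraposes to O(not delete_schedule -> summon_witness); with O(not delete_schedule) we get O(summon_witness).
Applying K to premise 2 (O(summon_witness -> audit_blueprint)) and O(summon_witness) yields O(audit_blueprint).
Premise 6, O(not waive_ledger -> not audit_blueprint), contraposes to O(audit_blueprint -> waive_ledger); with O(audit_blueprint) we get O(waive_ledger).
Premise 8, O(convene_panel -> not waive_ledger), contraposes to O(waive_ledger -> not convene_panel); with O(waive_ledger) we get O(not convene_panel).
So O(not convene_panel) holds, i.e. convene_panel is forbidden. None of the other listed options is forbidden under the premises.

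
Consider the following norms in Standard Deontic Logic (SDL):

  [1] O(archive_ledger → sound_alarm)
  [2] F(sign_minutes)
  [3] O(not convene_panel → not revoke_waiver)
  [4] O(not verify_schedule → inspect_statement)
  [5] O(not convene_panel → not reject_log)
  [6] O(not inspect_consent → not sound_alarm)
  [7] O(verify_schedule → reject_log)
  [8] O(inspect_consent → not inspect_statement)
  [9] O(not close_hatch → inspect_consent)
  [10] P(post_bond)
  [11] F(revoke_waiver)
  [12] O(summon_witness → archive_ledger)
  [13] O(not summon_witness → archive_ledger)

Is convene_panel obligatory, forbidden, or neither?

Obligatory

By case analysis on not summon_witness: premise 13 gives O(not summon_witness → archive_ledger) and premise 12 gives O(summon_witness → archive_ledger), so O(archive_ledger) either way.
From O(archive_ledger) and premise 1, O(archive_ledger → sound_alarm), we obtain O(sound_alarm).
Premise 6 is O(not inspect_consent → not sound_alarm); contrapositively O(sound_alarm → inspect_consent). Since O(sound_alarm) holds, K gives O(inspect_consent).
From O(inspect_consent) and premise 8, O(inspect_consent → not inspect_statement), we obtain O(not inspect_statement).
The contrapositive of premise 4 (O(not verify_schedule → inspect_statement)) is O(not inspect_statement → verify_schedule), and O(not inspect_statement) is already established, so O(verify_schedule).
Premise 7 is O(verify_schedule → reject_log); since O(verify_schedule), deontic closure gives O(reject_log).
The contrapositive of premise 5 (O(not convene_panel → not reject_log)) is O(reject_log → convene_panel), and O(reject_log) is already established, so O(convene_panel).
Premises 2, 3, 9, 10, 11 do not contribute to this derivation.
Hence convene_panel is obligatory.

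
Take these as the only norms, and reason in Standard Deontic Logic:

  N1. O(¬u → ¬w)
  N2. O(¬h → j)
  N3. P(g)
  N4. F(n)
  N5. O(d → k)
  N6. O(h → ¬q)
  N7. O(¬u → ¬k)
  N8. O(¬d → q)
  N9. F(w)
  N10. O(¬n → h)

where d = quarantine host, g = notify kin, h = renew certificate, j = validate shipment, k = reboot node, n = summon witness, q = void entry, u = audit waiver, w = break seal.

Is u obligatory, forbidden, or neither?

Obligatory

Premise 4, F(n), is equivalent to O(¬n).
With premise 10, O(¬n → h), the K-axiom yields O(h).
From O(h) and premise 6, O(h → ¬q), we obtain O(¬q).
The contrapositive of premise 8 (O(¬d → q)) is O(¬q → d), and O(¬q) is already established, so O(d).
Applying K to premise 5 (O(d → k)) and O(d) yields O(k).
The contrapositive of premise 7 (O(¬u → ¬k)) is O(k → u), and O(k) is already established, so O(u).
Premises 1, 2, 3, 9 do not contribute to this derivation.
Hence u is obligatory.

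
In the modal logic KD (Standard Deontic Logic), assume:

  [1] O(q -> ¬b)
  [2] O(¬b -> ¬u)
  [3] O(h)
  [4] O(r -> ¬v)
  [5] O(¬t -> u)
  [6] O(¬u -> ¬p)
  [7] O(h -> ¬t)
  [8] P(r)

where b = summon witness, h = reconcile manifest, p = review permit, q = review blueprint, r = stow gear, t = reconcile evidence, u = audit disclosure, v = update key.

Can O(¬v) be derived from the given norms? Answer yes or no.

Premise 4 is O(r -> ¬v), but O(r) is not derivable from the premises (the permission P(r) asserts only ¬O(¬r), not O(r)), so it does not yield O(¬v).
No other premise forces O(¬v). An ideal world satisfying every premise can still have ¬v false, so O(¬v) is not derivable.

No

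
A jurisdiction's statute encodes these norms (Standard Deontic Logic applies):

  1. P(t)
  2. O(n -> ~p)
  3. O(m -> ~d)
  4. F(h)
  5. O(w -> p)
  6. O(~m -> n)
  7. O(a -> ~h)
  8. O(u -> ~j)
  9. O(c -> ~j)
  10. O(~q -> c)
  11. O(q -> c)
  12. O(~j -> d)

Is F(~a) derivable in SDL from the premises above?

No

Premise 7 is O(a -> ~h); even if O(~h) held, inferring O(a) would be affirming the consequent — invalid.
No other premise forces O(a). An ideal world satisfying every premise can still have ~a true, so F(~a) is not derivable.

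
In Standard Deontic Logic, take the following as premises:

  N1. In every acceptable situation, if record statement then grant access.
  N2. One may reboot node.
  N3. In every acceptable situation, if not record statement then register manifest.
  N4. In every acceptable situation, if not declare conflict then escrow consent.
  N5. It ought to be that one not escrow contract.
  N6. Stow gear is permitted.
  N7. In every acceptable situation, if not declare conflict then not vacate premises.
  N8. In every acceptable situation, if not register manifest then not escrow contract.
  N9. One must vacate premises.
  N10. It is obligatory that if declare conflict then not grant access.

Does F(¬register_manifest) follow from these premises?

Premise 9 gives O(vacate_premises).
The contrapositive of premise 7 (O(¬declare_conflict → ¬vacate_premises)) is O(vacate_premises → declare_conflict), and O(vacate_premises) is already established, so O(declare_conflict).
From O(declare_conflict) and premise 10, O(declare_conflict → ¬grant_access), we obtain O(¬grant_access).
Premise 1 is O(record_statement → grant_access); contrapositively O(¬grant_access → ¬record_statement). Since O(¬grant_access) holds, K gives O(¬record_statement).
With premise 3, O(¬record_statement → register_manifest), the K-axiom yields O(register_manifest).
Premises 2, 4, 5, 6, 8 do not contribute to this derivation.
So O(register_manifest) holds, i.e. F(¬register_manifest). The claim follows.

Yes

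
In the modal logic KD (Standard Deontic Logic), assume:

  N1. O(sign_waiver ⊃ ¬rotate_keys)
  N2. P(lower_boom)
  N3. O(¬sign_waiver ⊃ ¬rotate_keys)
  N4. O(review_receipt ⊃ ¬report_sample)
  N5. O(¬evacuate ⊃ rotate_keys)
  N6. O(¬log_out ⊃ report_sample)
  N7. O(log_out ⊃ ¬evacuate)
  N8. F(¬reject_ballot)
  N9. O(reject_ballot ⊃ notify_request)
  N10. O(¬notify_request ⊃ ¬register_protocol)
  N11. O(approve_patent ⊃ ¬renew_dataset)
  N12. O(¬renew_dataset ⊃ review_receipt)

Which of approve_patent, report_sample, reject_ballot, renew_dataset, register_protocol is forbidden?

approve_patent

Premises 3 and 1 cover both cases: O(¬sign_waiver ⊃ ¬rotate_keys) and O(sign_waiver ⊃ ¬rotate_keys). Since ¬sign_waiver ∨ sign_waiver is a tautology, O(¬rotate_keys) follows.
Premise 5, O(¬evacuate ⊃ rotate_keys), contraposes to O(¬rotate_keys ⊃ evacuate); with O(¬rotate_keys) we get O(evacuate).
Premise 7, O(log_out ⊃ ¬evacuate), contraposes to O(evacuate ⊃ ¬log_out); with O(evacuate) we get O(¬log_out).
From O(¬log_out) and premise 6, O(¬log_out ⊃ report_sample), we obtain O(report_sample).
The contrapositive of premise 4 (O(review_receipt ⊃ ¬report_sample)) is O(report_sample ⊃ ¬review_receipt), and O(report_sample) is already established, so O(¬review_receipt).
Premise 12, O(¬renew_dataset ⊃ review_receipt), contraposes to O(¬review_receipt ⊃ renew_dataset); with O(¬review_receipt) we get O(renew_dataset).
Premise 11, O(approve_patent ⊃ ¬renew_dataset), contraposes to O(renew_dataset ⊃ ¬approve_patent); with O(renew_dataset) we get O(¬approve_patent).
So O(¬approve_patent) holds, i.e. approve_patent is forbidden. None of the other listed options is forbidden under the premises.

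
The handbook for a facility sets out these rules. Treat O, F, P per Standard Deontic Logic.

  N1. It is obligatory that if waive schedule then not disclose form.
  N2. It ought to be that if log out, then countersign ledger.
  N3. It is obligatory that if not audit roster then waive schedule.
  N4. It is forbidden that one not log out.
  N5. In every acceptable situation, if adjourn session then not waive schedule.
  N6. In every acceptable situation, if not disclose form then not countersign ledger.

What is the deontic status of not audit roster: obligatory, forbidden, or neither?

Forbidden

Premise 4 is F(¬log_out), i.e. O(log_out).
With premise 2, O(log_out → countersign_ledger), the K-axiom yields O(countersign_ledger).
Premise 6 is O(¬disclose_form → ¬countersign_ledger); contrapositively O(countersign_ledger → disclose_form). Since O(countersign_ledger) holds, K gives O(disclose_form).
The contrapositive of premise 1 (O(waive_schedule → ¬disclose_form)) is O(disclose_form → ¬waive_schedule), and O(disclose_form) is already established, so O(¬waive_schedule).
Premise 3 is O(¬audit_roster → waive_schedule); contrapositively O(¬waive_schedule → audit_roster). Since O(¬waive_schedule) holds, K gives O(audit_roster).
Premise 5 does not contribute to this derivation.
Thus O(audit_roster), which is F(¬audit_roster): ¬audit_roster is forbidden.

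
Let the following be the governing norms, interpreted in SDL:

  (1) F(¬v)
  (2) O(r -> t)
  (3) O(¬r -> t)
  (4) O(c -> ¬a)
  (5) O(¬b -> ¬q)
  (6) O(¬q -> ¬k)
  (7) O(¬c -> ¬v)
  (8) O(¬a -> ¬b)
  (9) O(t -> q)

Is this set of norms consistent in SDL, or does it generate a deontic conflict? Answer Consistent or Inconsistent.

By case analysis on r: premise 2 gives O(r -> t) and premise 3 gives O(¬r -> t), so O(t) either way.
With premise 9, O(t -> q), the K-axiom yields O(q).
Premise 5, O(¬b -> ¬q), contraposes to O(q -> b); with O(q) we get O(b).
The contrapositive of premise 8 (O(¬a -> ¬b)) is O(b -> a), and O(b) is already established, so O(a).
The contrapositive of premise 4 (O(c -> ¬a)) is O(a -> ¬c), and O(a) is already established, so O(¬c).
From O(¬c) and premise 7, O(¬c -> ¬v), we obtain O(¬v).
However, F(¬v) at premise 1 amounts to O(v).
We now have both O(¬v) and O(v) — v is simultaneously obligatory and forbidden, violating the D-axiom.

Inconsistent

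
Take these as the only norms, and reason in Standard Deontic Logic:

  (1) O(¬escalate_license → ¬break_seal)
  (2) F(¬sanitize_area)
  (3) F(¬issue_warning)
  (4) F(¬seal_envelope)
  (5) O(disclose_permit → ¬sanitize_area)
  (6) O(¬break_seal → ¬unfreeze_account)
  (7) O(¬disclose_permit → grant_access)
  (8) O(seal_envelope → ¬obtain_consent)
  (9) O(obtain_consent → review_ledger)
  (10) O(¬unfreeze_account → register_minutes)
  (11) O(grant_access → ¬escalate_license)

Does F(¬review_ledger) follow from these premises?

No

Premise 9 is O(obtain_consent → review_ledger), but O(obtain_consent) is not derivable from the premises, so it does not yield O(review_ledger).
No other premise forces O(review_ledger). An ideal world satisfying every premise can still have ¬review_ledger true, so F(¬review_ledger) is not derivable.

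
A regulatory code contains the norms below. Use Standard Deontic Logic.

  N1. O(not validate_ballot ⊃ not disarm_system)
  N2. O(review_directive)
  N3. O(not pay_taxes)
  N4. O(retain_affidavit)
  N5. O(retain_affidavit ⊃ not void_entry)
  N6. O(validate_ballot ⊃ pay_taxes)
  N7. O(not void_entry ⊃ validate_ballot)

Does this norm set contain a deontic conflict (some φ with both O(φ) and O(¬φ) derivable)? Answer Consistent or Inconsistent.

Inconsistent

Premise 4 gives O(retain_affidavit).
From O(retain_affidavit) and premise 5, O(retain_affidavit ⊃ not void_entry), we obtain O(not void_entry).
Applying K to premise 7 (O(not void_entry ⊃ validate_ballot)) and O(not void_entry) yields O(validate_ballot).
From O(validate_ballot) and premise 6, O(validate_ballot ⊃ pay_taxes), we obtain O(pay_taxes).
Yet premise 3 states O(not pay_taxes).
We now have both O(pay_taxes) and O(not pay_taxes) — pay_taxes is simultaneously obligatory and forbidden, violating the D-axiom.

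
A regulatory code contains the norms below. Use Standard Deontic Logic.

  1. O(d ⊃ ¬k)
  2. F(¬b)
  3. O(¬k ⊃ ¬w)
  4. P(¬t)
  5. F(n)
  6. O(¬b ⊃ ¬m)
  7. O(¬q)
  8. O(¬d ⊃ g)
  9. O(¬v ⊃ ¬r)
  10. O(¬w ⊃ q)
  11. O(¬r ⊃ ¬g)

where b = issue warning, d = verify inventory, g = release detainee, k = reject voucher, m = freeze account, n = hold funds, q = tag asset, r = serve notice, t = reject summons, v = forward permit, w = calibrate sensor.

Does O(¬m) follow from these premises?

Premise 6 is O(¬b ⊃ ¬m), but O(¬b) is not derivable from the premises, so it does not yield O(¬m).
No other premise forces O(¬m). An ideal world satisfying every premise can still have ¬m false, so O(¬m) is not derivable.

No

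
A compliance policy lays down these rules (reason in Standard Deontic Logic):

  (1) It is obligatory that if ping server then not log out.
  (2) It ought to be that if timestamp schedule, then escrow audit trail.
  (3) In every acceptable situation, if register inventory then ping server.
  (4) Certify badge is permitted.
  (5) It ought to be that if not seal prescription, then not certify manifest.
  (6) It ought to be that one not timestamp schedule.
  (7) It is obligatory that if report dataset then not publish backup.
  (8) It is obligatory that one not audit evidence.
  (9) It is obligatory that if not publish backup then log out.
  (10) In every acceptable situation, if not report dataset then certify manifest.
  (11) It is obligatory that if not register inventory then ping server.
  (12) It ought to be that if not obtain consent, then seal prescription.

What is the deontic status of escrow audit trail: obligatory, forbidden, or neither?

Neither

Premise 2 is O(timestamp_schedule → escrow_audit_trail), but O(timestamp_schedule) is not derivable from the premises, so it does not yield O(escrow_audit_trail).
No premise or chain of K-axiom applications forces O(escrow_audit_trail), and none forces O(¬escrow_audit_trail). So escrow_audit_trail is neither obligatory nor forbidden under these norms.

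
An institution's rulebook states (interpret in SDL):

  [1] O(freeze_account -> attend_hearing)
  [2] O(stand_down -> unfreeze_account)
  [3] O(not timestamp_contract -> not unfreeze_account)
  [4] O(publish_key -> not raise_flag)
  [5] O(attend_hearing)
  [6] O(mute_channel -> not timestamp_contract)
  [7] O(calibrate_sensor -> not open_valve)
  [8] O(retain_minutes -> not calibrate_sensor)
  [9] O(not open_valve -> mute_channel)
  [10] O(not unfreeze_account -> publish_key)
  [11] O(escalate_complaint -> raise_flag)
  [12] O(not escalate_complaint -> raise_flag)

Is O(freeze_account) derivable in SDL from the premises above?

Premise 1 is O(freeze_account -> attend_hearing); even if O(attend_hearing) held, inferring O(freeze_account) would be affirming the consequent — invalid.
No other premise forces O(freeze_account). An ideal world satisfying every premise can still have freeze_account false, so O(freeze_account) is not derivable.

No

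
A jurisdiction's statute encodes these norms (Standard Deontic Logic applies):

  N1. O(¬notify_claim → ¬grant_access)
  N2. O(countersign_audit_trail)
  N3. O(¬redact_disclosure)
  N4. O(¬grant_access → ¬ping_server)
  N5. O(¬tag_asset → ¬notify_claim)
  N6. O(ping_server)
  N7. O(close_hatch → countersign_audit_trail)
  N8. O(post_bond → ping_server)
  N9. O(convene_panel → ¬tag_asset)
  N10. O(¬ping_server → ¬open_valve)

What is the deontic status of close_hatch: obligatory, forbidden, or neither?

Neither

Premise 7 is O(close_hatch → countersign_audit_trail); even if O(countersign_audit_trail) held, inferring O(close_hatch) would be affirming the consequent — invalid.
No premise or chain of K-axiom applications forces O(close_hatch), and none forces O(¬close_hatch). So close_hatch is neither obligatory nor forbidden under these norms.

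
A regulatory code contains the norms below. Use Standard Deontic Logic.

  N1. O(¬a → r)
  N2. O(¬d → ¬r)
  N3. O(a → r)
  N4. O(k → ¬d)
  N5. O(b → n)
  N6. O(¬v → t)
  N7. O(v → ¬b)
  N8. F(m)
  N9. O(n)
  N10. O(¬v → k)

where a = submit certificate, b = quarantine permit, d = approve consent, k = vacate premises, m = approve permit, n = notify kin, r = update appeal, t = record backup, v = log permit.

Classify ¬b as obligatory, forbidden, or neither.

Obligatory

Premises 1 and 3 are O(¬a → r) and O(a → r); every ideal world satisfies ¬a or a, so in either case r holds — hence O(r).
The contrapositive of premise 2 (O(¬d → ¬r)) is O(r → d), and O(r) is already established, so O(d).
Premise 4 is O(k → ¬d); contrapositively O(d → ¬k). Since O(d) holds, K gives O(¬k).
Premise 10, O(¬v → k), contraposes to O(¬k → v); with O(¬k) we get O(v).
Premise 7 is O(v → ¬b); since O(v), deontic closure gives O(¬b).
Premises 5, 6, 8, 9 do not contribute to this derivation.
Hence ¬b is obligatory.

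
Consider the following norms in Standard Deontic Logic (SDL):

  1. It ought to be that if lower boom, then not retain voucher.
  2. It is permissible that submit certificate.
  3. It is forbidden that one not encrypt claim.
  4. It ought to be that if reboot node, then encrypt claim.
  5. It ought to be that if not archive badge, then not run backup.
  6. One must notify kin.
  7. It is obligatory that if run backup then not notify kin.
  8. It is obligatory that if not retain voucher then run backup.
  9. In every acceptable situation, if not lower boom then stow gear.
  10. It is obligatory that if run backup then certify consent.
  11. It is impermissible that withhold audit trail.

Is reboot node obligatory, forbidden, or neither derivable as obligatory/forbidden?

Premise 4 is O(reboot_node → encrypt_claim); even if O(encrypt_claim) held, inferring O(reboot_node) would be affirming the consequent — invalid.
No premise or chain of K-axiom applications forces O(reboot_node), and none forces O(¬reboot_node). So reboot_node is neither obligatory nor forbidden under these norms.

Neither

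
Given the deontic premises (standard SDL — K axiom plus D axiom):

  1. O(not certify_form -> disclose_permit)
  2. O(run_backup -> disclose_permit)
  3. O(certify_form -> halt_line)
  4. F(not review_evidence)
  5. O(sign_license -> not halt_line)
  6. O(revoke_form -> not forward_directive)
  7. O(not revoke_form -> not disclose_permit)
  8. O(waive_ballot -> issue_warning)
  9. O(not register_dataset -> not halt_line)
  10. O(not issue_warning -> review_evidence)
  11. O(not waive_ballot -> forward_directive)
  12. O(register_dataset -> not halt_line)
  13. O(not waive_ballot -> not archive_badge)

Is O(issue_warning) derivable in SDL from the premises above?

Premises 9 and 12 cover both cases: O(not register_dataset -> not halt_line) and O(register_dataset -> not halt_line). Since not register_dataset ∨ register_dataset is a tautology, O(not halt_line) follows.
The contrapositive of premise 3 (O(certify_form -> halt_line)) is O(not halt_line -> not certify_form), and O(not halt_line) is already established, so O(not certify_form).
Applying K to premise 1 (O(not certify_form -> disclose_permit)) and O(not certify_form) yields O(disclose_permit).
Premise 7 is O(not revoke_form -> not disclose_permit); contrapositively O(disclose_permit -> revoke_form). Since O(disclose_permit) holds, K gives O(revoke_form).
From O(revoke_form) and premise 6, O(revoke_form -> not forward_directive), we obtain O(not forward_directive).
Premise 11, O(not waive_ballot -> forward_directive), contraposes to O(not forward_directive -> waive_ballot); with O(not forward_directive) we get O(waive_ballot).
From O(waive_ballot) and premise 8, O(waive_ballot -> issue_warning), we obtain O(issue_warning).
Premises 2, 4, 5, 10, 13 do not contribute to this derivation.
So O(issue_warning) follows.

Yes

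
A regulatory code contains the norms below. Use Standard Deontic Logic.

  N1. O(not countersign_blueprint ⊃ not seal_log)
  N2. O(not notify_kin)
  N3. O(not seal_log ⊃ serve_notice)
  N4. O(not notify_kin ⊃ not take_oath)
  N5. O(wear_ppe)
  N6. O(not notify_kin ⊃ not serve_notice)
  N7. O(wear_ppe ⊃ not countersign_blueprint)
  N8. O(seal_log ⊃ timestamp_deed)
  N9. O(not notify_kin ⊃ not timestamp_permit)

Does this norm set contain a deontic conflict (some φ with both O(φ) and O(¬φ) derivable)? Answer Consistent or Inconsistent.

Inconsistent

Premise 5 states O(wear_ppe) outright.
From O(wear_ppe) and premise 7, O(wear_ppe ⊃ not countersign_blueprint), we obtain O(not countersign_blueprint).
Applying K to premise 1 (O(not countersign_blueprint ⊃ not seal_log)) and O(not countersign_blueprint) yields O(not seal_log).
From O(not seal_log) and premise 3, O(not seal_log ⊃ serve_notice), we obtain O(serve_notice).
Premise 6 is O(not notify_kin ⊃ not serve_notice); contrapositively O(serve_notice ⊃ notify_kin). Since O(serve_notice) holds, K gives O(notify_kin).
Yet premise 2 states O(not notify_kin).
We now have both O(notify_kin) and O(not notify_kin) — notify_kin is simultaneously obligatory and forbidden, violating the D-axiom.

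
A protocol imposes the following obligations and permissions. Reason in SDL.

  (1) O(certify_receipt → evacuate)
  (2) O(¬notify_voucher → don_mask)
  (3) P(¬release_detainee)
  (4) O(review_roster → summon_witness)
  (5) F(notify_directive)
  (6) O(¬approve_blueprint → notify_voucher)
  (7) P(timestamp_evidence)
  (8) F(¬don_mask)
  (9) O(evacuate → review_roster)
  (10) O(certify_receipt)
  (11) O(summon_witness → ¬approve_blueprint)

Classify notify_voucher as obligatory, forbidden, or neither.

Premise 10 states O(certify_receipt) outright.
With premise 1, O(certify_receipt → evacuate), the K-axiom yields O(evacuate).
Applying K to premise 9 (O(evacuate → review_roster)) and O(evacuate) yields O(review_roster).
From O(review_roster) and premise 4, O(review_roster → summon_witness), we obtain O(summon_witness).
Applying K to premise 11 (O(summon_witness → ¬approve_blueprint)) and O(summon_witness) yields O(¬approve_blueprint).
From O(¬approve_blueprint) and premise 6, O(¬approve_blueprint → notify_voucher), we obtain O(notify_voucher).
Premises 2, 3, 5, 7, 8 do not contribute to this derivation.
Hence notify_voucher is obligatory.

Obligatory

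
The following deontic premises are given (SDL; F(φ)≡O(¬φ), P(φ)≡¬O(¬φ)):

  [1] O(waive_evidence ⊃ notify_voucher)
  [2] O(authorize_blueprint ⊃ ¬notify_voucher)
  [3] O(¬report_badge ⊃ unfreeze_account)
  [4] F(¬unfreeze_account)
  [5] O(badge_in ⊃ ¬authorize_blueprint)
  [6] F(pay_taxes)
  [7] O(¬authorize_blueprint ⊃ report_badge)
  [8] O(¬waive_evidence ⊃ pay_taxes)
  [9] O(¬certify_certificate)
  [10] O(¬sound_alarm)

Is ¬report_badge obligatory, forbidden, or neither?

Forbidden

Premise 6, F(pay_taxes), is equivalent to O(¬pay_taxes).
Premise 8 is O(¬waive_evidence ⊃ pay_taxes); contrapositively O(¬pay_taxes ⊃ waive_evidence). Since O(¬pay_taxes) holds, K gives O(waive_evidence).
From O(waive_evidence) and premise 1, O(waive_evidence ⊃ notify_voucher), we obtain O(notify_voucher).
The contrapositive of premise 2 (O(authorize_blueprint ⊃ ¬notify_voucher)) is O(notify_voucher ⊃ ¬authorize_blueprint), and O(notify_voucher) is already established, so O(¬authorize_blueprint).
Applying K to premise 7 (O(¬authorize_blueprint ⊃ report_badge)) and O(¬authorize_blueprint) yields O(report_badge).
Premises 3, 4, 5, 9, 10 do not contribute to this derivation.
Thus O(report_badge), which is F(¬report_badge): ¬report_badge is forbidden.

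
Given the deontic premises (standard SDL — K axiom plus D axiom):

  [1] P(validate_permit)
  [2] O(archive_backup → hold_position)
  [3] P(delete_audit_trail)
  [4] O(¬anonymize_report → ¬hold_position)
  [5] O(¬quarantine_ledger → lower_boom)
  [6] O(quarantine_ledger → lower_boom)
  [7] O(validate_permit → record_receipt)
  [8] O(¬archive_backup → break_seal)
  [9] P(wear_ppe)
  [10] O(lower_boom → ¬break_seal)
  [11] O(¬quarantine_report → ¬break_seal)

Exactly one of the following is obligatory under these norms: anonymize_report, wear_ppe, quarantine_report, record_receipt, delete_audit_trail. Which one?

By case analysis on ¬quarantine_ledger: premise 5 gives O(¬quarantine_ledger → lower_boom) and premise 6 gives O(quarantine_ledger → lower_boom), so O(lower_boom) either way.
Applying K to premise 10 (O(lower_boom → ¬break_seal)) and O(lower_boom) yields O(¬break_seal).
Premise 8, O(¬archive_backup → break_seal), contraposes to O(¬break_seal → archive_backup); with O(¬break_seal) we get O(archive_backup).
Premise 2 is O(archive_backup → hold_position); since O(archive_backup), deontic closure gives O(hold_position).
Premise 4, O(¬anonymize_report → ¬hold_position), contraposes to O(hold_position → anonymize_report); with O(hold_position) we get O(anonymize_report).
So O(anonymize_report) holds — anonymize_report is obligatory. None of the other listed options is made obligatory by any chain of premises.

anonymize_report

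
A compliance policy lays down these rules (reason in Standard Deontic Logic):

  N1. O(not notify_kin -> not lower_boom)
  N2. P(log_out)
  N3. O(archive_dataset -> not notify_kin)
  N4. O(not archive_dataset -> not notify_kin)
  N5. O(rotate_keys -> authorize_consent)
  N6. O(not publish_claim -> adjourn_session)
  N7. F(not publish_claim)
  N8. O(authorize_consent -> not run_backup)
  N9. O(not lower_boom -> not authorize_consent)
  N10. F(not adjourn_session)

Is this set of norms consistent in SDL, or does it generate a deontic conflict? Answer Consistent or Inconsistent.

Consistent

Premise 6 is O(not publish_claim -> adjourn_session); even if O(adjourn_session) held, inferring O(not publish_claim) would be affirming the consequent — invalid.
So O(not publish_claim) is not derivable, and the apparent clash with O(publish_claim) does not arise.
A world satisfying every obligation exists (e.g. adjourn_session=true, archive_dataset=false, authorize_consent=false, log_out=false, lower_boom=false, notify_kin=false, publish_claim=true, rotate_keys=false, run_backup=false); no atom is both obligatory and forbidden, so the set is consistent.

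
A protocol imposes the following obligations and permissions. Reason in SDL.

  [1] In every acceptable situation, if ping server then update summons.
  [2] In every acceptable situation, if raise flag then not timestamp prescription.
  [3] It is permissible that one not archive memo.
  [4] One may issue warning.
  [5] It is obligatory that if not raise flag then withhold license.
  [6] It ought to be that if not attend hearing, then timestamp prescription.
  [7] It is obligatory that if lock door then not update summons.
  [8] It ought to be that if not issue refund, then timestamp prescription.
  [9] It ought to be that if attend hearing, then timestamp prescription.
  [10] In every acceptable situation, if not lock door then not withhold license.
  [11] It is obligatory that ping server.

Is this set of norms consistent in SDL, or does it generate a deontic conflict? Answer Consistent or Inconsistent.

Inconsistent

Premises 9 and 6 cover both cases: O(attend_hearing → timestamp_prescription) and O(¬attend_hearing → timestamp_prescription). Since attend_hearing ∨ ¬attend_hearing is a tautology, O(timestamp_prescription) follows.
The contrapositive of premise 2 (O(raise_flag → ¬timestamp_prescription)) is O(timestamp_prescription → ¬raise_flag), and O(timestamp_prescription) is already established, so O(¬raise_flag).
Premise 5 is O(¬raise_flag → withhold_license); since O(¬raise_flag), deontic closure gives O(withhold_license).
The contrapositive of premise 10 (O(¬lock_door → ¬withhold_license)) is O(withhold_license → lock_door), and O(withhold_license) is already established, so O(lock_door).
Applying K to premise 7 (O(lock_door → ¬update_summons)) and O(lock_door) yields O(¬update_summons).
Premise 1, O(ping_server → update_summons), contraposes to O(¬update_summons → ¬ping_server); with O(¬update_summons) we get O(¬ping_server).
Yet premise 11 states O(ping_server).
We now have both O(¬ping_server) and O(ping_server) — ping_server is simultaneously obligatory and forbidden, violating the D-axiom.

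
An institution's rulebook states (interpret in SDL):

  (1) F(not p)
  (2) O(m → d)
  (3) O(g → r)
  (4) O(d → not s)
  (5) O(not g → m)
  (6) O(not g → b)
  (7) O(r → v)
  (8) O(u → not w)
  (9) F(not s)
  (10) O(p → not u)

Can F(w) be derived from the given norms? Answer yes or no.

No

Premise 8 is O(u → not w), but O(u) is not derivable from the premises, so it does not yield O(not w).
No other premise forces O(not w). An ideal world satisfying every premise can still have w true, so F(w) is not derivable.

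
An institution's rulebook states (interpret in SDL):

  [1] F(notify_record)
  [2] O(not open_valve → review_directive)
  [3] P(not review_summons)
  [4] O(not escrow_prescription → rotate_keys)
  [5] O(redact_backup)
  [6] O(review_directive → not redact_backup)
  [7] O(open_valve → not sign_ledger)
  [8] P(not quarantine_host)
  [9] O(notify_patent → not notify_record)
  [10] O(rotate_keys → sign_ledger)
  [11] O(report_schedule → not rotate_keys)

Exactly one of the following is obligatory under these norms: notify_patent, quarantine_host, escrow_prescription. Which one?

escrow_prescription

Premise 5 states O(redact_backup) outright.
Premise 6 is O(review_directive → not redact_backup); contrapositively O(redact_backup → not review_directive). Since O(redact_backup) holds, K gives O(not review_directive).
The contrapositive of premise 2 (O(not open_valve → review_directive)) is O(not review_directive → open_valve), and O(not review_directive) is already established, so O(open_valve).
Applying K to premise 7 (O(open_valve → not sign_ledger)) and O(open_valve) yields O(not sign_ledger).
The contrapositive of premise 10 (O(rotate_keys → sign_ledger)) is O(not sign_ledger → not rotate_keys), and O(not sign_ledger) is already established, so O(not rotate_keys).
Premise 4, O(not escrow_prescription → rotate_keys), contraposes to O(not rotate_keys → escrow_prescription); with O(not rotate_keys) we get O(escrow_prescription).
So O(escrow_prescription) holds — escrow_prescription is obligatory. None of the other listed options is made obligatory by any chain of premises.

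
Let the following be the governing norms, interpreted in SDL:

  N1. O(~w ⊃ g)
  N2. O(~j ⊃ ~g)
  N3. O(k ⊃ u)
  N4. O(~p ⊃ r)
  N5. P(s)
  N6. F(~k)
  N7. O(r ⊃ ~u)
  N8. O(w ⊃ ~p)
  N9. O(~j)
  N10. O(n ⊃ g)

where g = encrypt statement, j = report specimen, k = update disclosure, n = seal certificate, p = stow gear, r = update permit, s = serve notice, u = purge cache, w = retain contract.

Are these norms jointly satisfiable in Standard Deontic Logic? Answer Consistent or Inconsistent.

Inconsistent

F(~k) at premise 6 means O(k).
With premise 3, O(k ⊃ u), the K-axiom yields O(u).
The contrapositive of premise 7 (O(r ⊃ ~u)) is O(u ⊃ ~r), and O(u) is already established, so O(~r).
Premise 4 is O(~p ⊃ r); contrapositively O(~r ⊃ p). Since O(~r) holds, K gives O(p).
Premise 8, O(w ⊃ ~p), contraposes to O(p ⊃ ~w); with O(p) we get O(~w).
With premise 1, O(~w ⊃ g), the K-axiom yields O(g).
Premise 2 is O(~j ⊃ ~g); contrapositively O(g ⊃ j). Since O(g) holds, K gives O(j).
However, premise 9 gives O(~j).
We now have both O(j) and O(~j) — j is simultaneously obligatory and forbidden, violating the D-axiom.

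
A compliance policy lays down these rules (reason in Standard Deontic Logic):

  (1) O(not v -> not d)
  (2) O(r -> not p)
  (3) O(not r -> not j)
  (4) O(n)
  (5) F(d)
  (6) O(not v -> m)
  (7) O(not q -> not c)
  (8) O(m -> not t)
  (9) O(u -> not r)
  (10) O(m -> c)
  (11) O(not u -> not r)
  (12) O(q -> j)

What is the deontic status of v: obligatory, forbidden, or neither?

Obligatory

Premises 9 and 11 are O(u -> not r) and O(not u -> not r); every ideal world satisfies u or not u, so in either case not r holds — hence O(not r).
Applying K to premise 3 (O(not r -> not j)) and O(not r) yields O(not j).
Premise 12 is O(q -> j); contrapositively O(not j -> not q). Since O(not j) holds, K gives O(not q).
Premise 7 is O(not q -> not c); since O(not q), deontic closure gives O(not c).
Premise 10, O(m -> c), contraposes to O(not c -> not m); with O(not c) we get O(not m).
The contrapositive of premise 6 (O(not v -> m)) is O(not m -> v), and O(not m) is already established, so O(v).
Premises 1, 2, 4, 5, 8 do not contribute to this derivation.
Hence v is obligatory.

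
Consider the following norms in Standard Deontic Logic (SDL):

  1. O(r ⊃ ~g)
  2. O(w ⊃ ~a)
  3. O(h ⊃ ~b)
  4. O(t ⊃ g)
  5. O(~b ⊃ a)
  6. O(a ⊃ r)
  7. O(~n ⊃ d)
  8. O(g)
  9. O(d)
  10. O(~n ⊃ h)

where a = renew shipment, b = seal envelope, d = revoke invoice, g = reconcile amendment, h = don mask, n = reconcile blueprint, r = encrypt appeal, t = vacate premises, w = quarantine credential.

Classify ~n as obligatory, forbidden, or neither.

Premise 8 gives O(g).
Premise 1, O(r ⊃ ~g), contraposes to O(g ⊃ ~r); with O(g) we get O(~r).
The contrapositive of premise 6 (O(a ⊃ r)) is O(~r ⊃ ~a), and O(~r) is already established, so O(~a).
Premise 5 is O(~b ⊃ a); contrapositively O(~a ⊃ b). Since O(~a) holds, K gives O(b).
Premise 3, O(h ⊃ ~b), contraposes to O(b ⊃ ~h); with O(b) we get O(~h).
Premise 10 is O(~n ⊃ h); contrapositively O(~h ⊃ n). Since O(~h) holds, K gives O(n).
Premises 2, 4, 7, 9 do not contribute to this derivation.
Thus O(n), which is F(~n): ~n is forbidden.

Forbidden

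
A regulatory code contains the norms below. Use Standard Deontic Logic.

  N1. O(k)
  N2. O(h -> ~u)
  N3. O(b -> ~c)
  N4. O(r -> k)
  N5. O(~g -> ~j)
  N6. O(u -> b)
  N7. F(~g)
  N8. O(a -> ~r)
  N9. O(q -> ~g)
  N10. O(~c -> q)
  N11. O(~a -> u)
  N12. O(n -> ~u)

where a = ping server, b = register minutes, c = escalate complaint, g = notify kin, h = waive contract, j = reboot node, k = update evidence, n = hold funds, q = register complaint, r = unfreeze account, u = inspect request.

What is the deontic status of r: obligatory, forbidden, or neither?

Forbidden

Premise 7 is F(~g), i.e. O(g).
The contrapositive of premise 9 (O(q -> ~g)) is O(g -> ~q), and O(g) is already established, so O(~q).
Premise 10 is O(~c -> q); contrapositively O(~q -> c). Since O(~q) holds, K gives O(c).
Premise 3 is O(b -> ~c); contrapositively O(c -> ~b). Since O(c) holds, K gives O(~b).
Premise 6, O(u -> b), contraposes to O(~b -> ~u); with O(~b) we get O(~u).
Premise 11 is O(~a -> u); contrapositively O(~u -> a). Since O(~u) holds, K gives O(a).
From O(a) and premise 8, O(a -> ~r), we obtain O(~r).
Premises 1, 2, 4, 5, 12 do not contribute to this derivation.
Thus O(~r), which is F(r): r is forbidden.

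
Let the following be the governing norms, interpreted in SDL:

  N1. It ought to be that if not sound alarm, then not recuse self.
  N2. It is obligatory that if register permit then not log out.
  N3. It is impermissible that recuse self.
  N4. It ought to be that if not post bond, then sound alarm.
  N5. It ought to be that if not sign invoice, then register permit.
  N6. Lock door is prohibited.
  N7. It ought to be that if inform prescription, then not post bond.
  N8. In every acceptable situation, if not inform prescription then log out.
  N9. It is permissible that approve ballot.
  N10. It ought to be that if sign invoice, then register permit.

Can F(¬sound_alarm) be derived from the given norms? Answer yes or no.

By case analysis on sign_invoice: premise 10 gives O(sign_invoice → register_permit) and premise 5 gives O(¬sign_invoice → register_permit), so O(register_permit) either way.
From O(register_permit) and premise 2, O(register_permit → ¬log_out), we obtain O(¬log_out).
The contrapositive of premise 8 (O(¬inform_prescription → log_out)) is O(¬log_out → inform_prescription), and O(¬log_out) is already established, so O(inform_prescription).
From O(inform_prescription) and premise 7, O(inform_prescription → ¬post_bond), we obtain O(¬post_bond).
With premise 4, O(¬post_bond → sound_alarm), the K-axiom yields O(sound_alarm).
Premises 1, 3, 6, 9 do not contribute to this derivation.
So O(sound_alarm) holds, i.e. F(¬sound_alarm). The claim follows.

Yes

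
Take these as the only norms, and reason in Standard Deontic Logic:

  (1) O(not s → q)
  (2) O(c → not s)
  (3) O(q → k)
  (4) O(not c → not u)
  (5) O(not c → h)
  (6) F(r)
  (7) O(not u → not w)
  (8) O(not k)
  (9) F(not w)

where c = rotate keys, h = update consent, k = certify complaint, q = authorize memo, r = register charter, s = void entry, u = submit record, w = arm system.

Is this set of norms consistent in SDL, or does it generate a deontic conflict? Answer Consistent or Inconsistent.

Premise 9 is F(not w), i.e. O(w).
Premise 7 is O(not u → not w); contrapositively O(w → u). Since O(w) holds, K gives O(u).
Premise 4, O(not c → not u), contraposes to O(u → c); with O(u) we get O(c).
Premise 2 is O(c → not s); since O(c), deontic closure gives O(not s).
From O(not s) and premise 1, O(not s → q), we obtain O(q).
With premise 3, O(q → k), the K-axiom yields O(k).
Yet premise 8 states O(not k).
We now have both O(k) and O(not k) — k is simultaneously obligatory and forbidden, violating the D-axiom.

Inconsistent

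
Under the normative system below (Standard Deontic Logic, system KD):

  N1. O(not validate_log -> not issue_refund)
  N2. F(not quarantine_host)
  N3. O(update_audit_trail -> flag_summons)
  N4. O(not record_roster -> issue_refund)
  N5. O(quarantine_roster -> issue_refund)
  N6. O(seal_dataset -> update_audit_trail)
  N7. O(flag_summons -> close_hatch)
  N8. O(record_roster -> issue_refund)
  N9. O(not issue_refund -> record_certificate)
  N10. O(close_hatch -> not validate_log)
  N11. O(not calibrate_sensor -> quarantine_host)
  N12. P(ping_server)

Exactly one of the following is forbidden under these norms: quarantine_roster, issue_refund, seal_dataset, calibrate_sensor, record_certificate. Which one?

Premises 8 and 4 are O(record_roster -> issue_refund) and O(not record_roster -> issue_refund); every ideal world satisfies record_roster or not record_roster, so in either case issue_refund holds — hence O(issue_refund).
The contrapositive of premise 1 (O(not validate_log -> not issue_refund)) is O(issue_refund -> validate_log), and O(issue_refund) is already established, so O(validate_log).
Premise 10 is O(close_hatch -> not validate_log); contrapositively O(validate_log -> not close_hatch). Since O(validate_log) holds, K gives O(not close_hatch).
Premise 7 is O(flag_summons -> close_hatch); contrapositively O(not close_hatch -> not flag_summons). Since O(not close_hatch) holds, K gives O(not flag_summons).
Premise 3, O(update_audit_trail -> flag_summons), contraposes to O(not flag_summons -> not update_audit_trail); with O(not flag_summons) we get O(not update_audit_trail).
Premise 6 is O(seal_dataset -> update_audit_trail); contrapositively O(not update_audit_trail -> not seal_dataset). Since O(not update_audit_trail) holds, K gives O(not seal_dataset).
So O(not seal_dataset) holds, i.e. seal_dataset is forbidden. None of the other listed options is forbidden under the premises.

seal_dataset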